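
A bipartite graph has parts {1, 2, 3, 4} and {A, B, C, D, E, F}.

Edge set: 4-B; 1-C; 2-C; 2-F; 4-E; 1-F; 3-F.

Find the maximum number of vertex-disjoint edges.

One maximum matching: 1→C, 2→F, 4→B.
The set {1, 2, 3} has only 2 neighbours ({C, F}), so by Hall's theorem at most 3 of the 4 left vertices can be matched.

3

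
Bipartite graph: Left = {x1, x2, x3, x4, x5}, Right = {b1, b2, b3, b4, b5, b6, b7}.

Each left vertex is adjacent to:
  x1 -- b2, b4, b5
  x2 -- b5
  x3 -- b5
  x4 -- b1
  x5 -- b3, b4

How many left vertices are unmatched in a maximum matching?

1

A valid assignment of size 4: x1→b4, x2→b5, x4→b1, x5→b3.
The set {x2, x3} has only 1 neighbour ({b5}), so by Hall's theorem at most 4 of the 5 left vertices can be matched.
That matches 4 of the 5, leaving 1 unmatched; no matching can do better.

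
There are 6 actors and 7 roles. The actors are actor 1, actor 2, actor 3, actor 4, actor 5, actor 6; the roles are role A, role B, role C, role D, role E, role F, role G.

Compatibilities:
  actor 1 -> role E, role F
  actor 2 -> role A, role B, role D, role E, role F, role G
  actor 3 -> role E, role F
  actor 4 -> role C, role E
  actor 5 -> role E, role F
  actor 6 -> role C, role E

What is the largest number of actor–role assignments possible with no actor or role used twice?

4

For example, pair actor 1→role E, actor 2→role G, actor 3→role F, actor 4→role C.
The set {actor 1, actor 3, actor 4, actor 5, actor 6} has only 3 neighbours ({role C, role E, role F}), so by Hall's theorem at most 4 of the 6 actors can be matched.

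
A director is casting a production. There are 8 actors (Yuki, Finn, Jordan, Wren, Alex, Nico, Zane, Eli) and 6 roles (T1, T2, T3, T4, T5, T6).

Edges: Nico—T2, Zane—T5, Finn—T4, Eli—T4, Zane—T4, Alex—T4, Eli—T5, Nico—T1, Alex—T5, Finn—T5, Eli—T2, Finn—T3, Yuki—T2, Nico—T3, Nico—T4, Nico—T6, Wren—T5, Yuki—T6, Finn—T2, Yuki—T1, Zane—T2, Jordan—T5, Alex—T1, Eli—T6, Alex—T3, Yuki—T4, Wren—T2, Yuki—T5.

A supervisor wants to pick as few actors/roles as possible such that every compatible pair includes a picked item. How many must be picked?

A maximum matching has 6 edges (e.g. Yuki–T6, Finn–T3, Jordan–T5, Wren–T2, Alex–T1, Nico–T4).
By König's theorem the minimum vertex cover has the same size. One such cover is {T1, T2, T3, T4, T5, T6}.

6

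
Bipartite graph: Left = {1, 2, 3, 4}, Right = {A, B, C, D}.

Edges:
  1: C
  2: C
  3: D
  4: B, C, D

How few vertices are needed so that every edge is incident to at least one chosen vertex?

A maximum matching has 3 edges (e.g. 1–C, 3–D, 4–B).
By König's theorem the minimum vertex cover has the same size. One such cover is {3, 4, C}.

3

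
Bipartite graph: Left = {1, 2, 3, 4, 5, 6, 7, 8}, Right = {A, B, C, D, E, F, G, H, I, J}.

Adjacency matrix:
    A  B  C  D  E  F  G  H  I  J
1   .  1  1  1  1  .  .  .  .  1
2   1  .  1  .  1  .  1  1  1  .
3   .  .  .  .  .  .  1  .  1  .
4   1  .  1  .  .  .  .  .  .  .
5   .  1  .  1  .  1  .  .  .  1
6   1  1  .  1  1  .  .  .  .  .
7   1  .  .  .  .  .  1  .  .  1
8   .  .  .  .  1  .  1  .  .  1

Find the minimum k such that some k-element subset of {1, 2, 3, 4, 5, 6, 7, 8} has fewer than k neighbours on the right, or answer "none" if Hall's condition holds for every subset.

none

A matching saturating every left vertex exists, for instance 1→J, 2→A, 3→I, 4→C, 5→F, 6→B, 7→G, 8→E.
By Hall's marriage theorem, this means |N(S)| ≥ |S| for every subset S, so no violating subset exists.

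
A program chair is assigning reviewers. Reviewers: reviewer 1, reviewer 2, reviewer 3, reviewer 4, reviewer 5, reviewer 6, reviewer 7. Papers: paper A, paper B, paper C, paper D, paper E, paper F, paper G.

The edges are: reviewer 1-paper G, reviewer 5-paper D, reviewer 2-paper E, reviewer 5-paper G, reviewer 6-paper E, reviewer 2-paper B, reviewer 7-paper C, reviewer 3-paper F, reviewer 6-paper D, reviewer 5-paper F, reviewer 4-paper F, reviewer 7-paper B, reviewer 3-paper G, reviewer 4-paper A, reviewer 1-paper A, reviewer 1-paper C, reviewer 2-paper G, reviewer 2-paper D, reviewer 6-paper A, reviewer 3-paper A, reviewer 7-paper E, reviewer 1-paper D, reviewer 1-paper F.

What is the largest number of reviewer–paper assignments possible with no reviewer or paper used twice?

7

One maximum matching: reviewer 1-paper C, reviewer 2-paper B, reviewer 3-paper G, reviewer 4-paper A, reviewer 5-paper F, reviewer 6-paper D, reviewer 7-paper E.
This saturates every reviewer, so 7 is the maximum.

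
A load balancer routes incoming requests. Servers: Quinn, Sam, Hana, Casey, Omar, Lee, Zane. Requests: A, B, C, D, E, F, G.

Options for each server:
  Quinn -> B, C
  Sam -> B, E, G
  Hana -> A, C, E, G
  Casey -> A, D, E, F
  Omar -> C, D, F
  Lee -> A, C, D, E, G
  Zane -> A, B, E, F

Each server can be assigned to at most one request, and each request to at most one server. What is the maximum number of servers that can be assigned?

One maximum matching: Quinn→C, Sam→E, Hana→G, Casey→D, Omar→F, Lee→A, Zane→B.
This saturates every server, so 7 is the maximum.

7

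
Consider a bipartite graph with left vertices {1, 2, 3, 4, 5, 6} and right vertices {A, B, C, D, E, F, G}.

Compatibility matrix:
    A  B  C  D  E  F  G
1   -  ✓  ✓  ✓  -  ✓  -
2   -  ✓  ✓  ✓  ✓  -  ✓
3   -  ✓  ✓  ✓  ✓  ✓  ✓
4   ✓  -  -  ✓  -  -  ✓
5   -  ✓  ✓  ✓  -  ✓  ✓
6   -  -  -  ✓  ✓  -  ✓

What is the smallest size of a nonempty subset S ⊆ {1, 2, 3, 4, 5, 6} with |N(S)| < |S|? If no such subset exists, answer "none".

none

A matching saturating every left vertex exists, for instance 1→F, 2→D, 3→G, 4→A, 5→B, 6→E.
By Hall's marriage theorem, this means |N(S)| ≥ |S| for every subset S, so no violating subset exists.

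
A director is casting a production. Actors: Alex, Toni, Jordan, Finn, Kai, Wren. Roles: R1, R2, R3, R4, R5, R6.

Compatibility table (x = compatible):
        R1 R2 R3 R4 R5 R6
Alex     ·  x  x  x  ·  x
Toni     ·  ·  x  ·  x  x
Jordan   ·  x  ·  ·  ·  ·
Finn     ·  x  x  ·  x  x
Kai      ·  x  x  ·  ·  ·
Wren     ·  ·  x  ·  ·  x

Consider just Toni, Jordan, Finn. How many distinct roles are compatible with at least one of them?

4

The union of neighbours of {Toni, Jordan, Finn} is {R2, R3, R5, R6}, which has 4 elements.
Since |N(S)| = 4 ≥ |S| = 3, Hall's condition holds for this subset.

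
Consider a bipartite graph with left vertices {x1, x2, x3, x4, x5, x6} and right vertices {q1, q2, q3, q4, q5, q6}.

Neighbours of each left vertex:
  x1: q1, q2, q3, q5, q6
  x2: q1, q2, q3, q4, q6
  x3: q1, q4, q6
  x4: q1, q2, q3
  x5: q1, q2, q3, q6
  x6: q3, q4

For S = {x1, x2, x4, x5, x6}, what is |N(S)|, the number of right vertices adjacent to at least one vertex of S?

6

The union of neighbours of {x1, x2, x4, x5, x6} is {q1, q2, q3, q4, q5, q6}, which has 6 elements.
Since |N(S)| = 6 ≥ |S| = 5, Hall's condition holds for this subset.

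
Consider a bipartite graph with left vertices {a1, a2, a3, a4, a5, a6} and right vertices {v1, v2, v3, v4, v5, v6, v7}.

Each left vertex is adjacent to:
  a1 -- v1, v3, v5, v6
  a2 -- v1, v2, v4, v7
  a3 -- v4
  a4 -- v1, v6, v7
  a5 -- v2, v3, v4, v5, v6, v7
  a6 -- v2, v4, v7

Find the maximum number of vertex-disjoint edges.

One maximum matching: a1→v1, a2→v7, a3→v4, a4→v6, a5→v3, a6→v2.
All 6 left vertices are matched, so no larger matching exists.

6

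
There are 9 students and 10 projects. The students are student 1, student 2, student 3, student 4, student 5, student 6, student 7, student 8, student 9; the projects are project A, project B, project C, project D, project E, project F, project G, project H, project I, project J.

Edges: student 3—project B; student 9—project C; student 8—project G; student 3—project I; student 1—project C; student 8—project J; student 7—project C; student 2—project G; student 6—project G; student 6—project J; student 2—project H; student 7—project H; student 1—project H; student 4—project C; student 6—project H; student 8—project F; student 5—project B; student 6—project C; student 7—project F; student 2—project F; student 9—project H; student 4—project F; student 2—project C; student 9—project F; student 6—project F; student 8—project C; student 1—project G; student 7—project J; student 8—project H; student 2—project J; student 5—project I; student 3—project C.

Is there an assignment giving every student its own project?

The set {student 1, student 2, student 4, student 6, student 7, student 8, student 9} has only 5 neighbours ({project C, project F, project G, project H, project J}), so by Hall's theorem at most 7 of the 9 students can be matched.
Hence no matching covers every student.

No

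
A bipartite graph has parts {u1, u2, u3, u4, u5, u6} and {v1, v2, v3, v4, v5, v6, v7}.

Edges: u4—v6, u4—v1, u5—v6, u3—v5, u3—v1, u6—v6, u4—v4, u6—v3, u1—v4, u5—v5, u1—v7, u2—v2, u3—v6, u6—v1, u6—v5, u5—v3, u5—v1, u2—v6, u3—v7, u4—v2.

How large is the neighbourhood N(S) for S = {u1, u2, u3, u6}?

The union of neighbours of {u1, u2, u3, u6} is {v1, v2, v3, v4, v5, v6, v7}, which has 7 elements.
Since |N(S)| = 7 ≥ |S| = 4, Hall's condition holds for this subset.

7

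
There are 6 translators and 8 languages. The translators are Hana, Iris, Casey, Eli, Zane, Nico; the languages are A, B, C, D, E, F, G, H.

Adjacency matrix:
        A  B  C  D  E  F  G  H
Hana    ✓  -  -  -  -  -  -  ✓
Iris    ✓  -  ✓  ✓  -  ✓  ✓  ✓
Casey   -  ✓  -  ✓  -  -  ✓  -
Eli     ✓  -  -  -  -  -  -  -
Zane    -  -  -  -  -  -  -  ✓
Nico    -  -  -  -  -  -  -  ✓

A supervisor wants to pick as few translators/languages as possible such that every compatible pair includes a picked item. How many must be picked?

4

{Iris, Casey, A, H} is a vertex cover of size 4: every edge has an endpoint in this set.
No smaller cover exists because Hana–H, Iris–G, Casey–B, Eli–A is a matching of size 4, and a cover must include an endpoint of each of these disjoint edges (König's theorem).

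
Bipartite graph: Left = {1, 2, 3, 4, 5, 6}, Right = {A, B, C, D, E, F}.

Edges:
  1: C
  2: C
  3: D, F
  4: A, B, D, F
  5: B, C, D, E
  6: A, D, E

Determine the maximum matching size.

5

A valid assignment of size 5: 1→C, 3→D, 4→F, 5→B, 6→E.
The set {1, 2} has only 1 neighbour ({C}), so by Hall's theorem at most 5 of the 6 left vertices can be matched.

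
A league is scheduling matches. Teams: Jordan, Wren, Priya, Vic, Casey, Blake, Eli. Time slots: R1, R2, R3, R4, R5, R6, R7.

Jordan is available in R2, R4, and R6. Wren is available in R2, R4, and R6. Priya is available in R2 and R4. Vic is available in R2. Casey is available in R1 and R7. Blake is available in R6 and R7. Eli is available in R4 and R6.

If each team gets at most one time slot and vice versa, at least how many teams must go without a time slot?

2

A valid assignment of size 5: Jordan-R2, Wren-R6, Priya-R4, Casey-R1, Blake-R7.
The set {Jordan, Wren, Priya, Vic, Eli} has only 3 neighbours ({R2, R4, R6}), so by Hall's theorem at most 5 of the 7 teams can be matched.
That matches 5 of the 7, leaving 2 unmatched; no matching can do better.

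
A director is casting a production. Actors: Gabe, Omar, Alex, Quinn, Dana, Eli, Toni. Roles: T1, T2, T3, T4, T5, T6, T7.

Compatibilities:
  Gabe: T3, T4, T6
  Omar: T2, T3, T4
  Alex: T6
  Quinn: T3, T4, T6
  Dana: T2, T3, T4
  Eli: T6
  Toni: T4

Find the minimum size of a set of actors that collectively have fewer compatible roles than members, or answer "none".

Take S = {Alex, Eli}. Its neighbourhood is {T6}, so |N(S)| = 1 < |S| = 2.
No single vertex violates Hall's condition since each has at least one neighbour, so 2 is the minimum.

2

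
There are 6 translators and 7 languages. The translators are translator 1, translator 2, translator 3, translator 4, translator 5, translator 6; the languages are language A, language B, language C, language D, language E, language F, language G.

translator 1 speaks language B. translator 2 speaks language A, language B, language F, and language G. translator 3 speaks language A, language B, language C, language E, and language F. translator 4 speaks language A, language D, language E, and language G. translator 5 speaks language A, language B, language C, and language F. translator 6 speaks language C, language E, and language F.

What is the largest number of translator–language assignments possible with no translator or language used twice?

6

A valid assignment of size 6: translator 1→language B, translator 2→language G, translator 3→language C, translator 4→language E, translator 5→language A, translator 6→language F.
All 6 translators are matched, so no larger matching exists.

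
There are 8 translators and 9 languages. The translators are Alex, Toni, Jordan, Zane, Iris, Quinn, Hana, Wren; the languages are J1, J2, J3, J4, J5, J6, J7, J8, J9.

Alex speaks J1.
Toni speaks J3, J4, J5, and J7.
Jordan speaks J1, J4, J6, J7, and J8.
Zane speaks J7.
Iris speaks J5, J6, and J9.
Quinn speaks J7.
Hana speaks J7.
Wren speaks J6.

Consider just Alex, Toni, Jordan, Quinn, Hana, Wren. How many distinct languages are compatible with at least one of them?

The union of neighbours of {Alex, Toni, Jordan, Quinn, Hana, Wren} is {J1, J3, J4, J5, J6, J7, J8}, which has 7 elements.
Since |N(S)| = 7 ≥ |S| = 6, Hall's condition holds for this subset.

7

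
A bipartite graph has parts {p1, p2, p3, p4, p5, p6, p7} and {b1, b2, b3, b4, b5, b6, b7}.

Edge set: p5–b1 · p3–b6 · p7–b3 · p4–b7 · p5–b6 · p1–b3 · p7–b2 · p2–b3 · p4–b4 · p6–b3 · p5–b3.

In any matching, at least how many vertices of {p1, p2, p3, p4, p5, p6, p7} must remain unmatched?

One maximum matching: p1-b3, p3-b6, p4-b7, p5-b1, p7-b2.
The set {p1, p2, p6} has only 1 neighbour ({b3}), so by Hall's theorem at most 5 of the 7 left vertices can be matched.
That matches 5 of the 7, leaving 2 unmatched; no matching can do better.

2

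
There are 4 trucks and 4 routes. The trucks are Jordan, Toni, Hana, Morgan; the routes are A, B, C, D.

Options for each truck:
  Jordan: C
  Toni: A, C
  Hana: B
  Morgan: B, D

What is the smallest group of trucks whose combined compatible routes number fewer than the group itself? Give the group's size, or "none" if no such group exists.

none

A matching saturating every truck exists, for instance Jordan→C, Toni→A, Hana→B, Morgan→D.
By Hall's marriage theorem, this means |N(S)| ≥ |S| for every subset S, so no violating subset exists.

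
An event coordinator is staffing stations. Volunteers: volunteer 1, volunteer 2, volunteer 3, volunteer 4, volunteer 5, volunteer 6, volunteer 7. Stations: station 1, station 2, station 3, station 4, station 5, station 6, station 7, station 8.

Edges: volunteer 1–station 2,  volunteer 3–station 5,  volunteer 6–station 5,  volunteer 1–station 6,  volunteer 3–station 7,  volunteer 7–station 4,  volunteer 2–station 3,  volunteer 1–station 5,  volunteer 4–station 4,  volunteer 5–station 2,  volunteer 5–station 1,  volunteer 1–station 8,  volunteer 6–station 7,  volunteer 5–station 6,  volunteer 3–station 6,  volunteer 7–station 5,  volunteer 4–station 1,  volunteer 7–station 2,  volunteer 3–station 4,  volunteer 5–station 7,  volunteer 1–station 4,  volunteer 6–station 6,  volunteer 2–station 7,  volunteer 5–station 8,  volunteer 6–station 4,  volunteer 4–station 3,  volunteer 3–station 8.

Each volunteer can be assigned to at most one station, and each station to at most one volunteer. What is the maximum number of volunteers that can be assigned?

7

A valid assignment of size 7: volunteer 1→station 8, volunteer 2→station 3, volunteer 3→station 6, volunteer 4→station 1, volunteer 5→station 7, volunteer 6→station 5, volunteer 7→station 2.
All 7 volunteers are matched, so no larger matching exists.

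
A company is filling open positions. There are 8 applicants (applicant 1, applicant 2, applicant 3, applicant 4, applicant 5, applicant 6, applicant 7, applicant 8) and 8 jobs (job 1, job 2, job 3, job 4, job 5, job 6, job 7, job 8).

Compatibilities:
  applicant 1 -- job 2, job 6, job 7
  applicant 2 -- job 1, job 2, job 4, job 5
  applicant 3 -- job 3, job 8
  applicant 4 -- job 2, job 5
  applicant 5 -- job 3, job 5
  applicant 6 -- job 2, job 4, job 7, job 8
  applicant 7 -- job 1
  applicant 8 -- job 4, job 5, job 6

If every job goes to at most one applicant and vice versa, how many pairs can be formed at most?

A valid assignment of size 8: applicant 1-job 2, applicant 2-job 4, applicant 3-job 8, applicant 4-job 5, applicant 5-job 3, applicant 6-job 7, applicant 7-job 1, applicant 8-job 6.
This saturates every applicant, so 8 is the maximum.

8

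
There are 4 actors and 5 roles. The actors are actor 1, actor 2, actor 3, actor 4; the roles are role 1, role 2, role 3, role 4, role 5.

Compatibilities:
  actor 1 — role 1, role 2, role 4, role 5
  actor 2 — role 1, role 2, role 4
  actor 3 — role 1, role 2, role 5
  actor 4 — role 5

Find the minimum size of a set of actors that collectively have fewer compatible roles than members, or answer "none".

none

A matching saturating every actor exists, for instance actor 1→role 2, actor 2→role 4, actor 3→role 1, actor 4→role 5.
By Hall's marriage theorem, this means |N(S)| ≥ |S| for every subset S, so no violating subset exists.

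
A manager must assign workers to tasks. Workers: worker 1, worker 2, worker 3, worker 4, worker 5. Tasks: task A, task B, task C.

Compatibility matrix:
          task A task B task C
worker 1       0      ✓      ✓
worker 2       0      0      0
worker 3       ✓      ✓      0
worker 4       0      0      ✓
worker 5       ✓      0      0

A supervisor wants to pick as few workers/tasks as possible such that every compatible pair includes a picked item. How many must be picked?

3

{task A, task B, task C} is a vertex cover of size 3: every edge has an endpoint in this set.
No smaller cover exists because worker 1–task B, worker 3–task A, worker 4–task C is a matching of size 3, and a cover must include an endpoint of each of these disjoint edges (König's theorem).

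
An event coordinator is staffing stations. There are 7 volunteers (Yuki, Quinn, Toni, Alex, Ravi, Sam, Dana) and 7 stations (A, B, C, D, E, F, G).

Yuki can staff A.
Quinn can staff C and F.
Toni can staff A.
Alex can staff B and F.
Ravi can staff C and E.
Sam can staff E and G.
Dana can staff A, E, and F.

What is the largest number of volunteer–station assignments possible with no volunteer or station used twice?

A valid assignment of size 6: Yuki-A, Quinn-F, Alex-B, Ravi-C, Sam-G, Dana-E.
The set {Yuki, Toni} has only 1 neighbour ({A}), so by Hall's theorem at most 6 of the 7 volunteers can be matched.

6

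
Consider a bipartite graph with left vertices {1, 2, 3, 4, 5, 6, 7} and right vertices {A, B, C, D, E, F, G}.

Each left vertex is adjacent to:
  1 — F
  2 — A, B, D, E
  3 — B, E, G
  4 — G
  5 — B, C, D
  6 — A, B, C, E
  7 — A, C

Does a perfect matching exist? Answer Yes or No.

Yes

A valid assignment of size 7: 1-F, 2-D, 3-E, 4-G, 5-B, 6-A, 7-C.
All 7 left vertices are covered.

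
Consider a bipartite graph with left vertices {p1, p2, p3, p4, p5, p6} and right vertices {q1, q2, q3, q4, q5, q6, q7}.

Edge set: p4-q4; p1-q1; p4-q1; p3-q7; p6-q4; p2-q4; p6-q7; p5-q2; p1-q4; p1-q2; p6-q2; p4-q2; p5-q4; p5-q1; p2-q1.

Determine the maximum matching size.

4

One maximum matching: p1-q4, p2-q1, p3-q7, p4-q2.
The set {p1, p2, p3, p4, p5, p6} has only 4 neighbours ({q1, q2, q4, q7}), so by Hall's theorem at most 4 of the 6 left vertices can be matched.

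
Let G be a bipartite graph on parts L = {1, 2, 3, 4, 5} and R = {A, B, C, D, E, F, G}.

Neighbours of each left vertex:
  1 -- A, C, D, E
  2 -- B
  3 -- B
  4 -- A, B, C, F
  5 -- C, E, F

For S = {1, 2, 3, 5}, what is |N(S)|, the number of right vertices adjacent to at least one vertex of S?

The union of neighbours of {1, 2, 3, 5} is {A, B, C, D, E, F}, which has 6 elements.
Since |N(S)| = 6 ≥ |S| = 4, Hall's condition holds for this subset.

6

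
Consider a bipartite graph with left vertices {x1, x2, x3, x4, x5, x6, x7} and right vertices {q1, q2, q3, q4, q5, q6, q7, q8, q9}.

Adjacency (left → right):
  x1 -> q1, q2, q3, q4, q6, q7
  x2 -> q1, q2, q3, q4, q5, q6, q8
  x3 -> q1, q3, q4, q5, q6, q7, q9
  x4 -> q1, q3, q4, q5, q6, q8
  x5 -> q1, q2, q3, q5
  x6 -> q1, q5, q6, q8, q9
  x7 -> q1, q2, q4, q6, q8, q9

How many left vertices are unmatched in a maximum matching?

0

A valid assignment of size 7: x1-q7, x2-q8, x3-q4, x4-q1, x5-q2, x6-q6, x7-q9.
This saturates every left vertex, so 7 is the maximum.
That matches 7 of the 7, leaving 0 unmatched; no matching can do better.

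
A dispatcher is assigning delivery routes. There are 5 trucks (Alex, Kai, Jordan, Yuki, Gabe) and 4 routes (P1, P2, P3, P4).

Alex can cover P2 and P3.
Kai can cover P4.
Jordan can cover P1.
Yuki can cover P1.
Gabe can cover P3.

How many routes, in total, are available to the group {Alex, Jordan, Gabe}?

The union of neighbours of {Alex, Jordan, Gabe} is {P1, P2, P3}, which has 3 elements.
Since |N(S)| = 3 ≥ |S| = 3, Hall's condition holds for this subset.

3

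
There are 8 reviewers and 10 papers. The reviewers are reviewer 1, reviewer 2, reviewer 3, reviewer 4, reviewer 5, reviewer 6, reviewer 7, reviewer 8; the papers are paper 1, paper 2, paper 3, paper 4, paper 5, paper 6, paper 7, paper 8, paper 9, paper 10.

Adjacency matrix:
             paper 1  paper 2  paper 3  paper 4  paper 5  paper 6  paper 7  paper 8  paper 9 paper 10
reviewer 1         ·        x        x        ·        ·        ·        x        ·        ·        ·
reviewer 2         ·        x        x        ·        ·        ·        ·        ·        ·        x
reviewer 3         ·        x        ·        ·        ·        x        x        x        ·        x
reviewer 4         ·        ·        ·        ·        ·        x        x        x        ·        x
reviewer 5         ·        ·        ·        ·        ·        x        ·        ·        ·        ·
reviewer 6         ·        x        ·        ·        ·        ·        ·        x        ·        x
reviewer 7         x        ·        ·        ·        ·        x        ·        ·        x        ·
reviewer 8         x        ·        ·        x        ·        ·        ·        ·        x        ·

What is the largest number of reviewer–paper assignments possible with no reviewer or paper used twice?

One maximum matching: reviewer 1→paper 7, reviewer 2→paper 3, reviewer 3→paper 10, reviewer 4→paper 8, reviewer 5→paper 6, reviewer 6→paper 2, reviewer 7→paper 1, reviewer 8→paper 4.
This saturates every reviewer, so 8 is the maximum.

8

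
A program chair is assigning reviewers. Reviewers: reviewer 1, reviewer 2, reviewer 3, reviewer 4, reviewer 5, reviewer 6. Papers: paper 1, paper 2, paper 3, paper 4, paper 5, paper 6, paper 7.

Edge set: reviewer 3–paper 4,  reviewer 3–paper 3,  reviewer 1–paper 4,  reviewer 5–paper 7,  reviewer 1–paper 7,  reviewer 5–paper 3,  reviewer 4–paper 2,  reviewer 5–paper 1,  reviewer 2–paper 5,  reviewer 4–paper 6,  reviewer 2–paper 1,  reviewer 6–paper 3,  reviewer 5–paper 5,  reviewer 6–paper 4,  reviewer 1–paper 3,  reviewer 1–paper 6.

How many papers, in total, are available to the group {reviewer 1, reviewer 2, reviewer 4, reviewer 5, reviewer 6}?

The union of neighbours of {reviewer 1, reviewer 2, reviewer 4, reviewer 5, reviewer 6} is {paper 1, paper 2, paper 3, paper 4, paper 5, paper 6, paper 7}, which has 7 elements.
Since |N(S)| = 7 ≥ |S| = 5, Hall's condition holds for this subset.

7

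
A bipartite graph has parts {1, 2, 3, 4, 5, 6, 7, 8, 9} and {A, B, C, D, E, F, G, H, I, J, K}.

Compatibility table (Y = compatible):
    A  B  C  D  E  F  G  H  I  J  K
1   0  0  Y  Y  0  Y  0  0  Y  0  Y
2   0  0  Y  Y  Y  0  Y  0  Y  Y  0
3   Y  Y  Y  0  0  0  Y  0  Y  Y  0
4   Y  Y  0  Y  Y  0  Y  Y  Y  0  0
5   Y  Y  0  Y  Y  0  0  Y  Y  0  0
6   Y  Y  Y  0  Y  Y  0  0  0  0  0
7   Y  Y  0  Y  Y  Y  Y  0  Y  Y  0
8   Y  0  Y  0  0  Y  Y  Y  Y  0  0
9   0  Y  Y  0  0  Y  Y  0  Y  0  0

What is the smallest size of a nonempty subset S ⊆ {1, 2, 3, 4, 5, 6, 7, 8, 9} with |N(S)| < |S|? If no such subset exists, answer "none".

A matching saturating every left vertex exists, for instance 1→K, 2→E, 3→I, 4→H, 5→B, 6→F, 7→J, 8→A, 9→G.
By Hall's marriage theorem, this means |N(S)| ≥ |S| for every subset S, so no violating subset exists.

none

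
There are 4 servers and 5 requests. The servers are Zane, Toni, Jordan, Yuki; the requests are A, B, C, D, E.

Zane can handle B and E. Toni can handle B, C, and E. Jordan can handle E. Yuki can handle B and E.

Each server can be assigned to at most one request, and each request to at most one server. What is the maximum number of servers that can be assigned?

3

One maximum matching: Zane-B, Toni-C, Jordan-E.
The set {Zane, Jordan, Yuki} has only 2 neighbours ({B, E}), so by Hall's theorem at most 3 of the 4 servers can be matched.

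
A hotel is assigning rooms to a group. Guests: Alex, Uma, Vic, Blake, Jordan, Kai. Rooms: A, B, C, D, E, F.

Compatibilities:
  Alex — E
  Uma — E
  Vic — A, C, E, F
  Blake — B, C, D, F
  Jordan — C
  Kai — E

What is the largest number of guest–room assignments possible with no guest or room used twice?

4

For example, pair Alex–E, Vic–F, Blake–B, Jordan–C.
The set {Alex, Uma, Kai} has only 1 neighbour ({E}), so by Hall's theorem at most 4 of the 6 guests can be matched.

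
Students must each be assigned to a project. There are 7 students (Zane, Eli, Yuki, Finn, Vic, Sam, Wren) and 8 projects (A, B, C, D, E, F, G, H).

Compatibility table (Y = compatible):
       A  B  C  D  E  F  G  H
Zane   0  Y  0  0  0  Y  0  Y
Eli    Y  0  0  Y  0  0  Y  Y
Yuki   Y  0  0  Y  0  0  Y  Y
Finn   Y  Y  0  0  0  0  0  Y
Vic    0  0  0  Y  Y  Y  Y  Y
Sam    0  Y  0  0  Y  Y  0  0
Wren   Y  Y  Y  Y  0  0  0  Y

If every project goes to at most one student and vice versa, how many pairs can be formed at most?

For example, pair Zane→F, Eli→G, Yuki→D, Finn→H, Vic→E, Sam→B, Wren→A.
This saturates every student, so 7 is the maximum.

7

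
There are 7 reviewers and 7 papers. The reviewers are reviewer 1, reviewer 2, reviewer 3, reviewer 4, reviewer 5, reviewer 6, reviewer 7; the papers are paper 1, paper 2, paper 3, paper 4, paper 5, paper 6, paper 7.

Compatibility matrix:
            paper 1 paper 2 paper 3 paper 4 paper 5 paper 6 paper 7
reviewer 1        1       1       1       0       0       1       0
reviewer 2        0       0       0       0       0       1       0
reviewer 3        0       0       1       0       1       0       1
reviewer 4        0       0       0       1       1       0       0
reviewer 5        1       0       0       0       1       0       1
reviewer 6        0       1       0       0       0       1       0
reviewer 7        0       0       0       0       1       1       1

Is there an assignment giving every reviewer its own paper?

One maximum matching: reviewer 1→paper 3, reviewer 2→paper 6, reviewer 3→paper 5, reviewer 4→paper 4, reviewer 5→paper 1, reviewer 6→paper 2, reviewer 7→paper 7.
All 7 reviewers are covered.

Yes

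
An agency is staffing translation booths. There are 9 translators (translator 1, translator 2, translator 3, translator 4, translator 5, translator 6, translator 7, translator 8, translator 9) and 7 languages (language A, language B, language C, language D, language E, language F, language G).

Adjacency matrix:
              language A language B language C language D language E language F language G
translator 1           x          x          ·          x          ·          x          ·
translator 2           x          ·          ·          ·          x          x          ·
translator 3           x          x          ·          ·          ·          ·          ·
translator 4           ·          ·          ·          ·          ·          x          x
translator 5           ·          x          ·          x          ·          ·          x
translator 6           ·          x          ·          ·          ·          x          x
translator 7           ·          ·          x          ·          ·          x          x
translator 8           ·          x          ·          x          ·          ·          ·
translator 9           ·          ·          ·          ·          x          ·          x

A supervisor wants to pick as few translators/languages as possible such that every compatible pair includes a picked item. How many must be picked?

{translator 7, language A, language B, language D, language E, language F, language G} is a vertex cover of size 7: every edge has an endpoint in this set.
No smaller cover exists because translator 1–language B, translator 2–language E, translator 3–language A, translator 4–language G, translator 5–language D, translator 6–language F, translator 7–language C is a matching of size 7, and a cover must include an endpoint of each of these disjoint edges (König's theorem).

7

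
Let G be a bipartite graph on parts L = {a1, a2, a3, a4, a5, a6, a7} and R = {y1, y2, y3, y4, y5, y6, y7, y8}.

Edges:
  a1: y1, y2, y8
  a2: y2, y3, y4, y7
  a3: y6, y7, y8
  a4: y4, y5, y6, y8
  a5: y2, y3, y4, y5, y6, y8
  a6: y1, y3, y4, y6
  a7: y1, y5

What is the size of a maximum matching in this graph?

One maximum matching: a1→y2, a2→y3, a3→y7, a4→y8, a5→y6, a6→y4, a7→y1.
All 7 left vertices are matched, so no larger matching exists.

7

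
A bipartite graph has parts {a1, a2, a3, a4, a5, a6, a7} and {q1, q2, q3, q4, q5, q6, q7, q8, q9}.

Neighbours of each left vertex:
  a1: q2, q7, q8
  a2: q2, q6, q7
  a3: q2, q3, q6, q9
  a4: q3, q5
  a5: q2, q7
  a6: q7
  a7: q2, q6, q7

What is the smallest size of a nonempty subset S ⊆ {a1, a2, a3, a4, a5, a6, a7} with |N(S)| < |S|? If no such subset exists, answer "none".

Take S = {a2, a5, a6, a7}. Its neighbourhood is {q2, q6, q7}, so |N(S)| = 3 < |S| = 4.
Every subset of size less than 4 has at least as many neighbours as members, so 4 is the minimum.

4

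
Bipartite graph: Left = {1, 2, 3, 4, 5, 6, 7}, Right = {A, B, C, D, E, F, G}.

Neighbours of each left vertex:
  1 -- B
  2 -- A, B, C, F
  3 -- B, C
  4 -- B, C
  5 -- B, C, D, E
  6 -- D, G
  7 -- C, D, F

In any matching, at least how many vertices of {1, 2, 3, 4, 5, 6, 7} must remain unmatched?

1

One maximum matching: 1–B, 2–A, 3–C, 5–E, 6–G, 7–F.
The set {1, 3, 4} has only 2 neighbours ({B, C}), so by Hall's theorem at most 6 of the 7 left vertices can be matched.
That matches 6 of the 7, leaving 1 unmatched; no matching can do better.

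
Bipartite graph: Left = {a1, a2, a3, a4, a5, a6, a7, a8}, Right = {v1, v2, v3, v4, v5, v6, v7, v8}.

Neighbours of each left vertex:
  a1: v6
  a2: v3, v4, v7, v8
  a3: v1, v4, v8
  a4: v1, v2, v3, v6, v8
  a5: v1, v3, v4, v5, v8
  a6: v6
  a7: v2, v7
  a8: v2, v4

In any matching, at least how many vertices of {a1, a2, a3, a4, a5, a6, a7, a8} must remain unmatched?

A valid assignment of size 7: a1–v6, a2–v4, a3–v1, a4–v8, a5–v3, a7–v7, a8–v2.
The set {a1, a6} has only 1 neighbour ({v6}), so by Hall's theorem at most 7 of the 8 left vertices can be matched.
That matches 7 of the 8, leaving 1 unmatched; no matching can do better.

1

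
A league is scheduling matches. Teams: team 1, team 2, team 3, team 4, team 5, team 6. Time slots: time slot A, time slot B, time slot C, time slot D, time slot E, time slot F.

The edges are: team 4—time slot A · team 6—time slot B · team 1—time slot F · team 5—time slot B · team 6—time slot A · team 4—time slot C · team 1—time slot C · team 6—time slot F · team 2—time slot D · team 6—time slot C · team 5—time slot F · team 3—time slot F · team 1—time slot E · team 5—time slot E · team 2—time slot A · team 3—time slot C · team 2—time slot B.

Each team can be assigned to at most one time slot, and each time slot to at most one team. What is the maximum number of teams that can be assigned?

A valid assignment of size 6: team 1→time slot E, team 2→time slot D, team 3→time slot C, team 4→time slot A, team 5→time slot B, team 6→time slot F.
All 6 teams are matched, so no larger matching exists.

6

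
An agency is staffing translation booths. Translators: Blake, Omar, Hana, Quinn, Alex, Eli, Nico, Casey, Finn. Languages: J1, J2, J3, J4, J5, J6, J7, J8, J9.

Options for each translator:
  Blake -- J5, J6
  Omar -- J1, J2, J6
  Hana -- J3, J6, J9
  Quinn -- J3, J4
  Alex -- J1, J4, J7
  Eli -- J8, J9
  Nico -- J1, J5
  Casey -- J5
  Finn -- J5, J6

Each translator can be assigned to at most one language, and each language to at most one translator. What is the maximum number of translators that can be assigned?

8

One maximum matching: Blake-J6, Omar-J2, Hana-J9, Quinn-J3, Alex-J7, Eli-J8, Nico-J1, Casey-J5.
The set {Blake, Casey, Finn} has only 2 neighbours ({J5, J6}), so by Hall's theorem at most 8 of the 9 translators can be matched.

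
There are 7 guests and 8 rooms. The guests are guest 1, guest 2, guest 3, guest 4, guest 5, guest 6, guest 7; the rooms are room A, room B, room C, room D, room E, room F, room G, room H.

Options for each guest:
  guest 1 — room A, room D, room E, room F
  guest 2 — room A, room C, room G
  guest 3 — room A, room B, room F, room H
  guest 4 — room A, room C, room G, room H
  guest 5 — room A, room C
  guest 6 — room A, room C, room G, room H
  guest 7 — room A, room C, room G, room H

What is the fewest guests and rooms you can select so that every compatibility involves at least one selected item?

The 6 edges guest 1–room E, guest 2–room C, guest 3–room F, guest 4–room H, guest 5–room A, guest 6–room G form a matching, so any vertex cover needs at least 6 vertices (one per matched edge).
Conversely {guest 1, guest 3, room A, room C, room G, room H} meets every edge and has exactly 6 vertices, so 6 is optimal.

6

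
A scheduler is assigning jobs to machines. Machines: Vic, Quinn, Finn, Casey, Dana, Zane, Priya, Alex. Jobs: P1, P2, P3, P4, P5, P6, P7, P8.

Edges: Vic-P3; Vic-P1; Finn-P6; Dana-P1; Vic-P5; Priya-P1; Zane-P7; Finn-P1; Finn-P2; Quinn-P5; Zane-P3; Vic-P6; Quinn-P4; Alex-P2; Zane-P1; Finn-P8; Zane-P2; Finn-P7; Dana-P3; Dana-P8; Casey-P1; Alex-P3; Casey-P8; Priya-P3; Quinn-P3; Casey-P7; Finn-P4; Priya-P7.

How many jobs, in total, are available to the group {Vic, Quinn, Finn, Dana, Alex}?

8

The union of neighbours of {Vic, Quinn, Finn, Dana, Alex} is {P1, P2, P3, P4, P5, P6, P7, P8}, which has 8 elements.
Since |N(S)| = 8 ≥ |S| = 5, Hall's condition holds for this subset.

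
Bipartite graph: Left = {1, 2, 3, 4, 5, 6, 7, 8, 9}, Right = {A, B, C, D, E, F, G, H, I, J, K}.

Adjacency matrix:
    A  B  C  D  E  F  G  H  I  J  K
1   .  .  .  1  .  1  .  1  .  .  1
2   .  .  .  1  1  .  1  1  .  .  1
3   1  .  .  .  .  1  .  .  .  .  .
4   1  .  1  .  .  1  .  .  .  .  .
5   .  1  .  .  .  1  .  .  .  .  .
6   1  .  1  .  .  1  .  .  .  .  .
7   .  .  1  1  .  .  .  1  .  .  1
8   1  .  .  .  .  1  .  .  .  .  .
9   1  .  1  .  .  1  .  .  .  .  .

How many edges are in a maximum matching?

One maximum matching: 1–H, 2–G, 3–A, 4–C, 5–B, 6–F, 7–D.
The set {3, 4, 6, 8, 9} has only 3 neighbours ({A, C, F}), so by Hall's theorem at most 7 of the 9 left vertices can be matched.

7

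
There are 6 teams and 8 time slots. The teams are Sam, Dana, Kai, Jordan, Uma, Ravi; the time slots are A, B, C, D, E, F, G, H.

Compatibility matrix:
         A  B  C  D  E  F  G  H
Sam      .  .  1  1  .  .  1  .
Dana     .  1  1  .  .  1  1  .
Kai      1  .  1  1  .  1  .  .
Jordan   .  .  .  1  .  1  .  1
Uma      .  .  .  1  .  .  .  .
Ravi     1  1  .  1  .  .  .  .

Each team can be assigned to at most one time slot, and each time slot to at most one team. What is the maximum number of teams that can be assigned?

One maximum matching: Sam-G, Dana-F, Kai-C, Jordan-H, Uma-D, Ravi-B.
This saturates every team, so 6 is the maximum.

6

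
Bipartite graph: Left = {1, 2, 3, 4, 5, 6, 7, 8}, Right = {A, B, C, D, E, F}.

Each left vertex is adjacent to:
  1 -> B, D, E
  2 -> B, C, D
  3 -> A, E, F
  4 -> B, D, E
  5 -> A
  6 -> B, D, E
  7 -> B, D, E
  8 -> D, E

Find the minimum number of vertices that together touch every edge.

6

{2, 3, 5, B, D, E} is a vertex cover of size 6: every edge has an endpoint in this set.
No smaller cover exists because 1–D, 2–C, 3–F, 4–E, 5–A, 6–B is a matching of size 6, and a cover must include an endpoint of each of these disjoint edges (König's theorem).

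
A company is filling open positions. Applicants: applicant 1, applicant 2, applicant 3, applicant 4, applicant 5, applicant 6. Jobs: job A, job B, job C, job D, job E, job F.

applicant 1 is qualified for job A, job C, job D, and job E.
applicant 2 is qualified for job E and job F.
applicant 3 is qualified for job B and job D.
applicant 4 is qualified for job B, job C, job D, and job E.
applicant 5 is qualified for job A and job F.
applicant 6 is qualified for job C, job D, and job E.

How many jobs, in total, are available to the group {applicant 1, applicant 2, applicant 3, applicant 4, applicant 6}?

The union of neighbours of {applicant 1, applicant 2, applicant 3, applicant 4, applicant 6} is {job A, job B, job C, job D, job E, job F}, which has 6 elements.
Since |N(S)| = 6 ≥ |S| = 5, Hall's condition holds for this subset.

6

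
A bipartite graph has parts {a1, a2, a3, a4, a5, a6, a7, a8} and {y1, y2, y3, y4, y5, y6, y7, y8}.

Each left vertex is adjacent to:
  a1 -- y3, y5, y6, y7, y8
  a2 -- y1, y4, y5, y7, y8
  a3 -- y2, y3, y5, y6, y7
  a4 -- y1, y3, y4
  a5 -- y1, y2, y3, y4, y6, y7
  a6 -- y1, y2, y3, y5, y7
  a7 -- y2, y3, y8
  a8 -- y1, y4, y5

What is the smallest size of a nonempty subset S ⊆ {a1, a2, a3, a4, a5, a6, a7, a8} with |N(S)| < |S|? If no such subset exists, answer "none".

none

A matching saturating every left vertex exists, for instance a1→y6, a2→y4, a3→y7, a4→y3, a5→y2, a6→y5, a7→y8, a8→y1.
By Hall's marriage theorem, this means |N(S)| ≥ |S| for every subset S, so no violating subset exists.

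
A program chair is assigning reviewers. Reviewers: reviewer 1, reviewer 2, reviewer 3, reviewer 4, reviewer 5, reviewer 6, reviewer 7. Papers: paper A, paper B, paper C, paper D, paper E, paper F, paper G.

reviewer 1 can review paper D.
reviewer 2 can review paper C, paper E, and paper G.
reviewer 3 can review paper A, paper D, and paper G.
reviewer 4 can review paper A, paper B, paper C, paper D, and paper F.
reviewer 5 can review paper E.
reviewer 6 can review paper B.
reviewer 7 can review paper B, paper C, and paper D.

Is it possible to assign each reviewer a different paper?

One maximum matching: reviewer 1-paper D, reviewer 2-paper G, reviewer 3-paper A, reviewer 4-paper F, reviewer 5-paper E, reviewer 6-paper B, reviewer 7-paper C.
All 7 reviewers are covered.

Yes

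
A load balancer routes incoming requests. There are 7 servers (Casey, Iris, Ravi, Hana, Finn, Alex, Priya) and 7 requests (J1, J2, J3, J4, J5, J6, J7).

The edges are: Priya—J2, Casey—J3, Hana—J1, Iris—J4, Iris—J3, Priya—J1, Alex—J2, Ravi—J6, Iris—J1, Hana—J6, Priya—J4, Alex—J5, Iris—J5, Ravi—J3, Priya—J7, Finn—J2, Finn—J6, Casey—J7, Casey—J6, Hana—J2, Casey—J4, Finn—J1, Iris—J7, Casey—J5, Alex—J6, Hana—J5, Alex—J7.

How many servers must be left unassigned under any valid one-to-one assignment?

One maximum matching: Casey–J4, Iris–J1, Ravi–J3, Hana–J2, Finn–J6, Alex–J5, Priya–J7.
All 7 servers are matched, so no larger matching exists.
That matches 7 of the 7, leaving 0 unmatched; no matching can do better.

0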